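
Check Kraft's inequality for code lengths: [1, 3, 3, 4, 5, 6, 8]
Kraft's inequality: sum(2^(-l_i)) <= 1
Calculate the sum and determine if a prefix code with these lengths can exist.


Sum = 2^(-1) + 2^(-3) + 2^(-3) + 2^(-4) + 2^(-5) + 2^(-6) + 2^(-8)
    = 0.5 + 0.125 + 0.125 + 0.0625 + 0.03125 + 0.015625 + 0.00390625
    = 221/256 = 0.86328125
Since 0.86328125 <= 1, Kraft's inequality IS satisfied.
A prefix code with these lengths CAN exist.

Kraft sum = 0.86328125. Satisfied.


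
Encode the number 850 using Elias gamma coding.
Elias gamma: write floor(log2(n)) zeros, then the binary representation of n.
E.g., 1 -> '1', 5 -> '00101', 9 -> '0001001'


num_bits = floor(log2(850)) + 1 = 10
leading_zeros = num_bits - 1 = 9
binary(850) = 1101010010

Elias gamma(850) = '000000000' + '1101010010' = 0000000001101010010 (19 bits)


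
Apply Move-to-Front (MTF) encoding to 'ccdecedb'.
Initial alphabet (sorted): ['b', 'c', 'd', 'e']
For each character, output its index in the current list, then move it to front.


MTF encoding:
'c': index 1 in ['b', 'c', 'd', 'e'] -> ['c', 'b', 'd', 'e']
'c': index 0 in ['c', 'b', 'd', 'e'] -> ['c', 'b', 'd', 'e']
'd': index 2 in ['c', 'b', 'd', 'e'] -> ['d', 'c', 'b', 'e']
'e': index 3 in ['d', 'c', 'b', 'e'] -> ['e', 'd', 'c', 'b']
'c': index 2 in ['e', 'd', 'c', 'b'] -> ['c', 'e', 'd', 'b']
'e': index 1 in ['c', 'e', 'd', 'b'] -> ['e', 'c', 'd', 'b']
'd': index 2 in ['e', 'c', 'd', 'b'] -> ['d', 'e', 'c', 'b']
'b': index 3 in ['d', 'e', 'c', 'b'] -> ['b', 'd', 'e', 'c']


Output: [1, 0, 2, 3, 2, 1, 2, 3]


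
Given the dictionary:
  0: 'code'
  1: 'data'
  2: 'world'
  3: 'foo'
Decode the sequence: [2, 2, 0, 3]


Look up each index in the dictionary:
  2 -> 'world'
  2 -> 'world'
  0 -> 'code'
  3 -> 'foo'

Decoded: "world world code foo"


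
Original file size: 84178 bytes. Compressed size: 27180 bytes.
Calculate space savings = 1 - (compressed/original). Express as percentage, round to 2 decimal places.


ratio = compressed/original = 27180/84178 = 0.322887
savings = 1 - ratio = 1 - 0.322887 = 0.677113
as a percentage: 0.677113 * 100 = 67.71%

Space savings = 1 - 27180/84178 = 67.71%


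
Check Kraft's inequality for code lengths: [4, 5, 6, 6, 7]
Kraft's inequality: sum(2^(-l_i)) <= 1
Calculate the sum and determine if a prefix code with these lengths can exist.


Sum = 2^(-4) + 2^(-5) + 2^(-6) + 2^(-6) + 2^(-7)
    = 0.0625 + 0.03125 + 0.015625 + 0.015625 + 0.0078125
    = 17/128 = 0.1328125
Since 0.1328125 <= 1, Kraft's inequality IS satisfied.
A prefix code with these lengths CAN exist.

Kraft sum = 0.1328125. Satisfied.


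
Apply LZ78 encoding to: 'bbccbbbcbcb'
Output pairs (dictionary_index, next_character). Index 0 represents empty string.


LZ78 encoding steps:
Dictionary: {0: ''}
Step 1: w='' (idx 0), next='b' -> output (0, 'b'), add 'b' as idx 1
Step 2: w='b' (idx 1), next='c' -> output (1, 'c'), add 'bc' as idx 2
Step 3: w='' (idx 0), next='c' -> output (0, 'c'), add 'c' as idx 3
Step 4: w='b' (idx 1), next='b' -> output (1, 'b'), add 'bb' as idx 4
Step 5: w='bc' (idx 2), next='b' -> output (2, 'b'), add 'bcb' as idx 5
Step 6: w='c' (idx 3), next='b' -> output (3, 'b'), add 'cb' as idx 6


Encoded: [(0, 'b'), (1, 'c'), (0, 'c'), (1, 'b'), (2, 'b'), (3, 'b')]


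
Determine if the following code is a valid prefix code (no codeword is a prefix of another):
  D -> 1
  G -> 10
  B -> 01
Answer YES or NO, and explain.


Checking each pair (does one codeword prefix another?):
  D='1' vs G='10': prefix -- VIOLATION

NO -- this is NOT a valid prefix code. D (1) is a prefix of G (10).


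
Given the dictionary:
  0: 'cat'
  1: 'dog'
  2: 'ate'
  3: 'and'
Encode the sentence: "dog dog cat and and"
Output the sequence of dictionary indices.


Look up each word in the dictionary:
  'dog' -> 1
  'dog' -> 1
  'cat' -> 0
  'and' -> 3
  'and' -> 3

Encoded: [1, 1, 0, 3, 3]


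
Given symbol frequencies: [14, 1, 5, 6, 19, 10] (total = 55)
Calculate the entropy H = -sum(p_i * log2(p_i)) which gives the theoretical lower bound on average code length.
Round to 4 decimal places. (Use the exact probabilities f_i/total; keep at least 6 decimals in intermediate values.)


Per-symbol terms -p_i * log2(p_i) with p_i = f_i/55:
  p = 14/55 = 0.254545: log2(p) = -1.974005, -p*log2(p) = 0.502474
  p = 1/55 = 0.018182: log2(p) = -5.781360, -p*log2(p) = 0.105116
  p = 5/55 = 0.090909: log2(p) = -3.459432, -p*log2(p) = 0.314494
  p = 6/55 = 0.109091: log2(p) = -3.196397, -p*log2(p) = 0.348698
  p = 19/55 = 0.345455: log2(p) = -1.533432, -p*log2(p) = 0.529731
  p = 10/55 = 0.181818: log2(p) = -2.459432, -p*log2(p) = 0.447169
H = 0.502474 + 0.105116 + 0.314494 + 0.348698 + 0.529731 + 0.447169 = 2.247682

H = 2.2477 bits/symbol


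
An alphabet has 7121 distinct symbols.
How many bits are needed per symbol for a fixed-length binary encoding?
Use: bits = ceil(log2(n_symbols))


log2(7121) = 12.7979
Bracket: 2^12 = 4096 < 7121 <= 2^13 = 8192
So ceil(log2(7121)) = 13

bits = ceil(log2(7121)) = ceil(12.7979) = 13 bits


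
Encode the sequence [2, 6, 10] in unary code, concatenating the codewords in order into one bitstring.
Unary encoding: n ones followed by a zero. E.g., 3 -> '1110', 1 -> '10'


Encode each number as n ones followed by a terminating 0:
  2 -> 110 (3 bits)
  6 -> 1111110 (7 bits)
  10 -> 11111111110 (11 bits)
Total length = 3 + 7 + 11 = 21 bits.

Unary([2, 6, 10]) = 110111111011111111110 (21 bits)


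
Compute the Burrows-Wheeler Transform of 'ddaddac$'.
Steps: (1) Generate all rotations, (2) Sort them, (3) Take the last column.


Rotations (sorted):
  0: $ddaddac -> last char: c
  1: ac$ddadd -> last char: d
  2: addac$dd -> last char: d
  3: c$ddadda -> last char: a
  4: dac$ddad -> last char: d
  5: daddac$d -> last char: d
  6: ddac$dda -> last char: a
  7: ddaddac$ -> last char: $


BWT = cddadda$


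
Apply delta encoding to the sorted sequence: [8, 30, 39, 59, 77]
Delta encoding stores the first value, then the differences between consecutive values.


First value: 8
Deltas:
  30 - 8 = 22
  39 - 30 = 9
  59 - 39 = 20
  77 - 59 = 18


Delta encoded: [8, 22, 9, 20, 18]


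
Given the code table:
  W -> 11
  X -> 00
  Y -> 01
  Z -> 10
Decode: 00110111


Decoding:
00 -> X
11 -> W
01 -> Y
11 -> W


Result: XWYW


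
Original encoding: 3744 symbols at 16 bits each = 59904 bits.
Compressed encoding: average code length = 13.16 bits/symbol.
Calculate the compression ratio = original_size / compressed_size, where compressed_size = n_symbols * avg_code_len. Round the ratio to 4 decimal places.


original_size = n_symbols * orig_bits = 3744 * 16 = 59904 bits
compressed_size = n_symbols * avg_code_len = 3744 * 13.16 = 49271.04 bits
ratio = original_size / compressed_size = 59904 / 49271.04 = 1.2158

Compression ratio = 1.2158


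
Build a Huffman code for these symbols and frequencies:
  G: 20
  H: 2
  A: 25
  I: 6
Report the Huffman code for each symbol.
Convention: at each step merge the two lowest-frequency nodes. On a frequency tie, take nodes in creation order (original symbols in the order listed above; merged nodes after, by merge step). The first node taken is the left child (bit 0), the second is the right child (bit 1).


Huffman tree construction:
Step 1: Merge H(2) + I(6) = 8
Step 2: Merge (H+I)(8) + G(20) = 28
Step 3: Merge A(25) + ((H+I)+G)(28) = 53
Read each symbol's code off the tree from the root (left child = 0, right child = 1).

Codes:
  G: 11 (length 2)
  H: 100 (length 3)
  A: 0 (length 1)
  I: 101 (length 3)
Average code length: 89/53 = 1.6792 bits/symbol


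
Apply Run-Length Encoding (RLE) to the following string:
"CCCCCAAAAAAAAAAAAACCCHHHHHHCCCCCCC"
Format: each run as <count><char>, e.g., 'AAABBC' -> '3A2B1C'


Scanning runs left to right:
  i=0: run of 'C' x 5 -> '5C'
  i=5: run of 'A' x 13 -> '13A'
  i=18: run of 'C' x 3 -> '3C'
  i=21: run of 'H' x 6 -> '6H'
  i=27: run of 'C' x 7 -> '7C'

RLE = 5C13A3C6H7C


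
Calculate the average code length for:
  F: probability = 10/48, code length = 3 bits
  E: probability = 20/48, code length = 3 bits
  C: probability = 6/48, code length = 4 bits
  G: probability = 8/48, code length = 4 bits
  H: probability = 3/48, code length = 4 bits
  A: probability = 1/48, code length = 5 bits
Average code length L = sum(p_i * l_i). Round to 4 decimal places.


Weighted contributions p_i * l_i:
  F: (10/48) * 3 = 30/48
  E: (20/48) * 3 = 60/48
  C: (6/48) * 4 = 24/48
  G: (8/48) * 4 = 32/48
  H: (3/48) * 4 = 12/48
  A: (1/48) * 5 = 5/48
Sum = (30 + 60 + 24 + 32 + 12 + 5)/48 = 163/48

L = 163/48 = 3.3958 bits/symbol


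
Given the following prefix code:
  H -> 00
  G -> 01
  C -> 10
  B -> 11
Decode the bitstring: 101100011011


Decoding step by step:
Bits 10 -> C
Bits 11 -> B
Bits 00 -> H
Bits 01 -> G
Bits 10 -> C
Bits 11 -> B


Decoded message: CBHGCB


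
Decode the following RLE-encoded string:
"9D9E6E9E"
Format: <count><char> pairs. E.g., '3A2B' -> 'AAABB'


Expanding each <count><char> pair:
  9D -> 'DDDDDDDDD'
  9E -> 'EEEEEEEEE'
  6E -> 'EEEEEE'
  9E -> 'EEEEEEEEE'

Decoded = DDDDDDDDDEEEEEEEEEEEEEEEEEEEEEEEE


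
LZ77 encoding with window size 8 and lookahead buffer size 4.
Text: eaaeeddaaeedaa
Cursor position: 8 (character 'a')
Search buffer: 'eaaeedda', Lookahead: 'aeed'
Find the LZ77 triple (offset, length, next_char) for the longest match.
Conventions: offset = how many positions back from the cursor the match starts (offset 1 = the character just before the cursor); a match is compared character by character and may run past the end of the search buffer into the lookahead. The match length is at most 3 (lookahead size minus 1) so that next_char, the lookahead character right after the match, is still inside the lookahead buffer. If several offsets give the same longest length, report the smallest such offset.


Try each offset into the search buffer:
  offset=1 (pos 7, char 'a'): match length 1
  offset=2 (pos 6, char 'd'): match length 0
  offset=3 (pos 5, char 'd'): match length 0
  offset=4 (pos 4, char 'e'): match length 0
  offset=5 (pos 3, char 'e'): match length 0
  offset=6 (pos 2, char 'a'): match length 3
  offset=7 (pos 1, char 'a'): match length 1
  offset=8 (pos 0, char 'e'): match length 0
Longest match has length 3 at offset 6.
next_char = character at position 8 + 3 = 11 -> 'd'

Best match: offset=6, length=3 (matching 'aee' starting at position 2)
LZ77 triple: (6, 3, 'd')


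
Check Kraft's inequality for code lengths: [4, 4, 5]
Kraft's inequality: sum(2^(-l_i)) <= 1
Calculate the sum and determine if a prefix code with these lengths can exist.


Sum = 2^(-4) + 2^(-4) + 2^(-5)
    = 0.0625 + 0.0625 + 0.03125
    = 5/32 = 0.15625
Since 0.15625 <= 1, Kraft's inequality IS satisfied.
A prefix code with these lengths CAN exist.

Kraft sum = 0.15625. Satisfied.


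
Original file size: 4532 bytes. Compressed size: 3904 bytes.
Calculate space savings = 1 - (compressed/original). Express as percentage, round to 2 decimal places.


ratio = compressed/original = 3904/4532 = 0.86143
savings = 1 - ratio = 1 - 0.86143 = 0.13857
as a percentage: 0.13857 * 100 = 13.86%

Space savings = 1 - 3904/4532 = 13.86%


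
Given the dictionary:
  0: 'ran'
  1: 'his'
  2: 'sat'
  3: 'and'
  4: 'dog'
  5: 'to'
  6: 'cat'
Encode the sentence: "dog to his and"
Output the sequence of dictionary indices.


Look up each word in the dictionary:
  'dog' -> 4
  'to' -> 5
  'his' -> 1
  'and' -> 3

Encoded: [4, 5, 1, 3]


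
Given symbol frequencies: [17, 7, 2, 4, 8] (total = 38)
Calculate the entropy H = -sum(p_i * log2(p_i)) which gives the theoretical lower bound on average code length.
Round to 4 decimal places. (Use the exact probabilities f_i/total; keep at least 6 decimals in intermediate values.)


Per-symbol terms -p_i * log2(p_i) with p_i = f_i/38:
  p = 17/38 = 0.447368: log2(p) = -1.160465, -p*log2(p) = 0.519155
  p = 7/38 = 0.184211: log2(p) = -2.440573, -p*log2(p) = 0.449579
  p = 2/38 = 0.052632: log2(p) = -4.247928, -p*log2(p) = 0.223575
  p = 4/38 = 0.105263: log2(p) = -3.247928, -p*log2(p) = 0.341887
  p = 8/38 = 0.210526: log2(p) = -2.247928, -p*log2(p) = 0.473248
H = 0.519155 + 0.449579 + 0.223575 + 0.341887 + 0.473248 = 2.007444

H = 2.0074 bits/symbol


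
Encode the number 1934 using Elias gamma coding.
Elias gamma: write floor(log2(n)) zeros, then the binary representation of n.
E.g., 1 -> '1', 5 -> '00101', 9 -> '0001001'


num_bits = floor(log2(1934)) + 1 = 11
leading_zeros = num_bits - 1 = 10
binary(1934) = 11110001110

Elias gamma(1934) = '0000000000' + '11110001110' = 000000000011110001110 (21 bits)


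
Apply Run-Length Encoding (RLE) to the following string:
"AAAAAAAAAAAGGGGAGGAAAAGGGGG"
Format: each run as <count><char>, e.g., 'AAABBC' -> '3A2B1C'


Scanning runs left to right:
  i=0: run of 'A' x 11 -> '11A'
  i=11: run of 'G' x 4 -> '4G'
  i=15: run of 'A' x 1 -> '1A'
  i=16: run of 'G' x 2 -> '2G'
  i=18: run of 'A' x 4 -> '4A'
  i=22: run of 'G' x 5 -> '5G'

RLE = 11A4G1A2G4A5G


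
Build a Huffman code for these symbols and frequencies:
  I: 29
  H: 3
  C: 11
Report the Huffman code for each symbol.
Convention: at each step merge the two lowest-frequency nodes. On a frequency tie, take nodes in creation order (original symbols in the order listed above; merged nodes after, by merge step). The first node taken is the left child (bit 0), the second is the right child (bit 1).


Huffman tree construction:
Step 1: Merge H(3) + C(11) = 14
Step 2: Merge (H+C)(14) + I(29) = 43
Read each symbol's code off the tree from the root (left child = 0, right child = 1).

Codes:
  I: 1 (length 1)
  H: 00 (length 2)
  C: 01 (length 2)
Average code length: 57/43 = 1.3256 bits/symbol


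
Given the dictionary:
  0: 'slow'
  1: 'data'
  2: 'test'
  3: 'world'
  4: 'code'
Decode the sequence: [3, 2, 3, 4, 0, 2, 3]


Look up each index in the dictionary:
  3 -> 'world'
  2 -> 'test'
  3 -> 'world'
  4 -> 'code'
  0 -> 'slow'
  2 -> 'test'
  3 -> 'world'

Decoded: "world test world code slow test world"


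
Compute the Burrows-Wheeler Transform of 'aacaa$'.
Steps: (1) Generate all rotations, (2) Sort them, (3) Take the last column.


Rotations (sorted):
  0: $aacaa -> last char: a
  1: a$aaca -> last char: a
  2: aa$aac -> last char: c
  3: aacaa$ -> last char: $
  4: acaa$a -> last char: a
  5: caa$aa -> last char: a


BWT = aac$aa


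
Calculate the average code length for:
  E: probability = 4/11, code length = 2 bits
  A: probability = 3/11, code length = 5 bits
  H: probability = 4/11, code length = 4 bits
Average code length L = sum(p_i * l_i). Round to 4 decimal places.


Weighted contributions p_i * l_i:
  E: (4/11) * 2 = 8/11
  A: (3/11) * 5 = 15/11
  H: (4/11) * 4 = 16/11
Sum = (8 + 15 + 16)/11 = 39/11

L = 39/11 = 3.5455 bits/symbol


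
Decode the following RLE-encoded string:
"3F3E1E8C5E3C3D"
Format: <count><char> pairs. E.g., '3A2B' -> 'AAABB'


Expanding each <count><char> pair:
  3F -> 'FFF'
  3E -> 'EEE'
  1E -> 'E'
  8C -> 'CCCCCCCC'
  5E -> 'EEEEE'
  3C -> 'CCC'
  3D -> 'DDD'

Decoded = FFFEEEECCCCCCCCEEEEECCCDDD


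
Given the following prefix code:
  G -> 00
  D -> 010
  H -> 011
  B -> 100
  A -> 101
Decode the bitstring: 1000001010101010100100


Decoding step by step:
Bits 100 -> B
Bits 00 -> G
Bits 010 -> D
Bits 101 -> A
Bits 010 -> D
Bits 101 -> A
Bits 00 -> G
Bits 100 -> B


Decoded message: BGDADAGB


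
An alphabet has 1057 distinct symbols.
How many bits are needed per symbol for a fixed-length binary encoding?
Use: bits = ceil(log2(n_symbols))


log2(1057) = 10.0458
Bracket: 2^10 = 1024 < 1057 <= 2^11 = 2048
So ceil(log2(1057)) = 11

bits = ceil(log2(1057)) = ceil(10.0458) = 11 bits


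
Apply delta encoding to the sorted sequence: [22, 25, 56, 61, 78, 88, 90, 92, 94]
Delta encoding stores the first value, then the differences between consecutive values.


First value: 22
Deltas:
  25 - 22 = 3
  56 - 25 = 31
  61 - 56 = 5
  78 - 61 = 17
  88 - 78 = 10
  90 - 88 = 2
  92 - 90 = 2
  94 - 92 = 2


Delta encoded: [22, 3, 31, 5, 17, 10, 2, 2, 2]


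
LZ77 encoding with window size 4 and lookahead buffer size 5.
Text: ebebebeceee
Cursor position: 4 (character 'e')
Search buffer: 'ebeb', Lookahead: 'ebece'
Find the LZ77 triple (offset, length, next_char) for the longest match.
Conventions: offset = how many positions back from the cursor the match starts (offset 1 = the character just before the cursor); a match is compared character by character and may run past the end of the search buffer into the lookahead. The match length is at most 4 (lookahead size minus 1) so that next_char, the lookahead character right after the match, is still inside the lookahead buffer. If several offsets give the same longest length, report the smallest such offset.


Try each offset into the search buffer:
  offset=1 (pos 3, char 'b'): match length 0
  offset=2 (pos 2, char 'e'): match length 3
  offset=3 (pos 1, char 'b'): match length 0
  offset=4 (pos 0, char 'e'): match length 3
Longest match has length 3, found at offsets 2, 4; take the smallest, offset 2.
next_char = character at position 4 + 3 = 7 -> 'c'

Best match: offset=2, length=3 (matching 'ebe' starting at position 2)
LZ77 triple: (2, 3, 'c')


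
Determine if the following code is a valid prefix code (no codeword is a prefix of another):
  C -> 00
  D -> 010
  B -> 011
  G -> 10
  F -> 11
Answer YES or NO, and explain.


Checking each pair (does one codeword prefix another?):
  C='00' vs D='010': no prefix
  C='00' vs B='011': no prefix
  C='00' vs G='10': no prefix
  C='00' vs F='11': no prefix
  D='010' vs C='00': no prefix
  D='010' vs B='011': no prefix
  D='010' vs G='10': no prefix
  D='010' vs F='11': no prefix
  B='011' vs C='00': no prefix
  B='011' vs D='010': no prefix
  B='011' vs G='10': no prefix
  B='011' vs F='11': no prefix
  G='10' vs C='00': no prefix
  G='10' vs D='010': no prefix
  G='10' vs B='011': no prefix
  G='10' vs F='11': no prefix
  F='11' vs C='00': no prefix
  F='11' vs D='010': no prefix
  F='11' vs B='011': no prefix
  F='11' vs G='10': no prefix
No violation found over all pairs.

YES -- this is a valid prefix code. No codeword is a prefix of any other codeword.


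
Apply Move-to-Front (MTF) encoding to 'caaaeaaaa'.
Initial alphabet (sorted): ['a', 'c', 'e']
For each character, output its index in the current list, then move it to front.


MTF encoding:
'c': index 1 in ['a', 'c', 'e'] -> ['c', 'a', 'e']
'a': index 1 in ['c', 'a', 'e'] -> ['a', 'c', 'e']
'a': index 0 in ['a', 'c', 'e'] -> ['a', 'c', 'e']
'a': index 0 in ['a', 'c', 'e'] -> ['a', 'c', 'e']
'e': index 2 in ['a', 'c', 'e'] -> ['e', 'a', 'c']
'a': index 1 in ['e', 'a', 'c'] -> ['a', 'e', 'c']
'a': index 0 in ['a', 'e', 'c'] -> ['a', 'e', 'c']
'a': index 0 in ['a', 'e', 'c'] -> ['a', 'e', 'c']
'a': index 0 in ['a', 'e', 'c'] -> ['a', 'e', 'c']


Output: [1, 1, 0, 0, 2, 1, 0, 0, 0]


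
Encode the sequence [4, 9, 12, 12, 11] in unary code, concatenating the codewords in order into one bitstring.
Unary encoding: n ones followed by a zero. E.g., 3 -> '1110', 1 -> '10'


Encode each number as n ones followed by a terminating 0:
  4 -> 11110 (5 bits)
  9 -> 1111111110 (10 bits)
  12 -> 1111111111110 (13 bits)
  12 -> 1111111111110 (13 bits)
  11 -> 111111111110 (12 bits)
Total length = 5 + 10 + 13 + 13 + 12 = 53 bits.

Unary([4, 9, 12, 12, 11]) = 11110111111111011111111111101111111111110111111111110 (53 bits)


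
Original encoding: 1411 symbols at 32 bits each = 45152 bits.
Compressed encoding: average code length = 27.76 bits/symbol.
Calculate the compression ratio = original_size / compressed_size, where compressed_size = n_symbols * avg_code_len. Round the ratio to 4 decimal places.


original_size = n_symbols * orig_bits = 1411 * 32 = 45152 bits
compressed_size = n_symbols * avg_code_len = 1411 * 27.76 = 39169.36 bits
ratio = original_size / compressed_size = 45152 / 39169.36 = 1.1527

Compression ratio = 1.1527


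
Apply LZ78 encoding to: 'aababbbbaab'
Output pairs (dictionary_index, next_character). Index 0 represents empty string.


LZ78 encoding steps:
Dictionary: {0: ''}
Step 1: w='' (idx 0), next='a' -> output (0, 'a'), add 'a' as idx 1
Step 2: w='a' (idx 1), next='b' -> output (1, 'b'), add 'ab' as idx 2
Step 3: w='ab' (idx 2), next='b' -> output (2, 'b'), add 'abb' as idx 3
Step 4: w='' (idx 0), next='b' -> output (0, 'b'), add 'b' as idx 4
Step 5: w='b' (idx 4), next='a' -> output (4, 'a'), add 'ba' as idx 5
Step 6: w='ab' (idx 2), end of input -> output (2, '')


Encoded: [(0, 'a'), (1, 'b'), (2, 'b'), (0, 'b'), (4, 'a'), (2, '')]


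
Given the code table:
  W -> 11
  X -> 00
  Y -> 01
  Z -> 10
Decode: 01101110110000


Decoding:
01 -> Y
10 -> Z
11 -> W
10 -> Z
11 -> W
00 -> X
00 -> X


Result: YZWZWXX


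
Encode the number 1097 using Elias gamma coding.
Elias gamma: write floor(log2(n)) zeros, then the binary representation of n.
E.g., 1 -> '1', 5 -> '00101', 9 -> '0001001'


num_bits = floor(log2(1097)) + 1 = 11
leading_zeros = num_bits - 1 = 10
binary(1097) = 10001001001

Elias gamma(1097) = '0000000000' + '10001001001' = 000000000010001001001 (21 bits)


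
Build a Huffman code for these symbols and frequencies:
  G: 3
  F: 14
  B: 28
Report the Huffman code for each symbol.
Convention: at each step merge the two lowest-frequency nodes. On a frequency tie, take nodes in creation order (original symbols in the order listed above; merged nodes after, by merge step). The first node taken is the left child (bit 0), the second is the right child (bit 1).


Huffman tree construction:
Step 1: Merge G(3) + F(14) = 17
Step 2: Merge (G+F)(17) + B(28) = 45
Read each symbol's code off the tree from the root (left child = 0, right child = 1).

Codes:
  G: 00 (length 2)
  F: 01 (length 2)
  B: 1 (length 1)
Average code length: 62/45 = 1.3778 bits/symbol


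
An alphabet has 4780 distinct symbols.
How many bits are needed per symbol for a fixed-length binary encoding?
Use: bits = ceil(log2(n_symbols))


log2(4780) = 12.2228
Bracket: 2^12 = 4096 < 4780 <= 2^13 = 8192
So ceil(log2(4780)) = 13

bits = ceil(log2(4780)) = ceil(12.2228) = 13 bits


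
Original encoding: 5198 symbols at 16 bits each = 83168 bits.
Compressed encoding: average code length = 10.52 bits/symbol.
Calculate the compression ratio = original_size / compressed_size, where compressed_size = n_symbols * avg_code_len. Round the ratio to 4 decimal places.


original_size = n_symbols * orig_bits = 5198 * 16 = 83168 bits
compressed_size = n_symbols * avg_code_len = 5198 * 10.52 = 54682.96 bits
ratio = original_size / compressed_size = 83168 / 54682.96 = 1.5209

Compression ratio = 1.5209


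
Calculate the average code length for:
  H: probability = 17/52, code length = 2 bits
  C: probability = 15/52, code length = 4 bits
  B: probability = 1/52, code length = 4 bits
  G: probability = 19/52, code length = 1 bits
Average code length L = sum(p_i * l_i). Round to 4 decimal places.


Weighted contributions p_i * l_i:
  H: (17/52) * 2 = 34/52
  C: (15/52) * 4 = 60/52
  B: (1/52) * 4 = 4/52
  G: (19/52) * 1 = 19/52
Sum = (34 + 60 + 4 + 19)/52 = 117/52

L = 117/52 = 2.2500 bits/symbol


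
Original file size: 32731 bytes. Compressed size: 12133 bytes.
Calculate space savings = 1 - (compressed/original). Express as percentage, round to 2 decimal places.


ratio = compressed/original = 12133/32731 = 0.370688
savings = 1 - ratio = 1 - 0.370688 = 0.629312
as a percentage: 0.629312 * 100 = 62.93%

Space savings = 1 - 12133/32731 = 62.93%


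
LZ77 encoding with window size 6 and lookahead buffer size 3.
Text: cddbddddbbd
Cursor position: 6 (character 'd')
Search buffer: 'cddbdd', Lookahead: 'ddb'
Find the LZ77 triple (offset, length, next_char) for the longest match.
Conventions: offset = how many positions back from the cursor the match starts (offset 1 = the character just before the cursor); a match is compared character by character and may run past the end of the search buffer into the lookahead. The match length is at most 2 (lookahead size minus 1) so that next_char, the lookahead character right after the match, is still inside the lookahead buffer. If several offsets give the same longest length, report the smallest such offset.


Try each offset into the search buffer:
  offset=1 (pos 5, char 'd'): match length 2
  offset=2 (pos 4, char 'd'): match length 2
  offset=3 (pos 3, char 'b'): match length 0
  offset=4 (pos 2, char 'd'): match length 1
  offset=5 (pos 1, char 'd'): match length 2
  offset=6 (pos 0, char 'c'): match length 0
Longest match has length 2, found at offsets 1, 2, 5; take the smallest, offset 1.
next_char = character at position 6 + 2 = 8 -> 'b'

Best match: offset=1, length=2 (matching 'dd' starting at position 5)
LZ77 triple: (1, 2, 'b')


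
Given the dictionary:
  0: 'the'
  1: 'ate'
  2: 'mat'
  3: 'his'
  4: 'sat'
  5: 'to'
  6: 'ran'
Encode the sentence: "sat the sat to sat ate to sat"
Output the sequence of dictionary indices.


Look up each word in the dictionary:
  'sat' -> 4
  'the' -> 0
  'sat' -> 4
  'to' -> 5
  'sat' -> 4
  'ate' -> 1
  'to' -> 5
  'sat' -> 4

Encoded: [4, 0, 4, 5, 4, 1, 5, 4]


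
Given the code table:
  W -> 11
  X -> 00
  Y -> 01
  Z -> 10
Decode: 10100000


Decoding:
10 -> Z
10 -> Z
00 -> X
00 -> X


Result: ZZXX


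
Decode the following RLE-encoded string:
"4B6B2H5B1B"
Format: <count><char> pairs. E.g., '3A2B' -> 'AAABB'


Expanding each <count><char> pair:
  4B -> 'BBBB'
  6B -> 'BBBBBB'
  2H -> 'HH'
  5B -> 'BBBBB'
  1B -> 'B'

Decoded = BBBBBBBBBBHHBBBBBB


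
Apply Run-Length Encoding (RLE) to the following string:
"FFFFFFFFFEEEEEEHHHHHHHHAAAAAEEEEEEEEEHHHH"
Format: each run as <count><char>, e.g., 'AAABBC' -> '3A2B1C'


Scanning runs left to right:
  i=0: run of 'F' x 9 -> '9F'
  i=9: run of 'E' x 6 -> '6E'
  i=15: run of 'H' x 8 -> '8H'
  i=23: run of 'A' x 5 -> '5A'
  i=28: run of 'E' x 9 -> '9E'
  i=37: run of 'H' x 4 -> '4H'

RLE = 9F6E8H5A9E4H


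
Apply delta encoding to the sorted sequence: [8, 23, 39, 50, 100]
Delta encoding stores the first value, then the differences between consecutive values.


First value: 8
Deltas:
  23 - 8 = 15
  39 - 23 = 16
  50 - 39 = 11
  100 - 50 = 50


Delta encoded: [8, 15, 16, 11, 50]


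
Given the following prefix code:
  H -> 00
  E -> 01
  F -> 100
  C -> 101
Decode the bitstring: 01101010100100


Decoding step by step:
Bits 01 -> E
Bits 101 -> C
Bits 01 -> E
Bits 01 -> E
Bits 00 -> H
Bits 100 -> F


Decoded message: ECEEHF


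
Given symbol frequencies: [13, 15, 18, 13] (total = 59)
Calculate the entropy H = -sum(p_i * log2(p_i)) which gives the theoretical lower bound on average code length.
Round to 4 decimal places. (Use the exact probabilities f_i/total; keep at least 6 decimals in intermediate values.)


Per-symbol terms -p_i * log2(p_i) with p_i = f_i/59:
  p = 13/59 = 0.220339: log2(p) = -2.182203, -p*log2(p) = 0.480824
  p = 15/59 = 0.254237: log2(p) = -1.975752, -p*log2(p) = 0.502310
  p = 18/59 = 0.305085: log2(p) = -1.712718, -p*log2(p) = 0.522524
  p = 13/59 = 0.220339: log2(p) = -2.182203, -p*log2(p) = 0.480824
H = 0.480824 + 0.502310 + 0.522524 + 0.480824 = 1.986482

H = 1.9865 bits/symbol


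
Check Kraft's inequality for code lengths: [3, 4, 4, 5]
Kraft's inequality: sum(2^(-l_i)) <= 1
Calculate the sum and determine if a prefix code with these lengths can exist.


Sum = 2^(-3) + 2^(-4) + 2^(-4) + 2^(-5)
    = 0.125 + 0.0625 + 0.0625 + 0.03125
    = 9/32 = 0.28125
Since 0.28125 <= 1, Kraft's inequality IS satisfied.
A prefix code with these lengths CAN exist.

Kraft sum = 0.28125. Satisfied.


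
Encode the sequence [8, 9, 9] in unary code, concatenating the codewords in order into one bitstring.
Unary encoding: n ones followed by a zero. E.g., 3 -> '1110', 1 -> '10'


Encode each number as n ones followed by a terminating 0:
  8 -> 111111110 (9 bits)
  9 -> 1111111110 (10 bits)
  9 -> 1111111110 (10 bits)
Total length = 9 + 10 + 10 = 29 bits.

Unary([8, 9, 9]) = 11111111011111111101111111110 (29 bits)


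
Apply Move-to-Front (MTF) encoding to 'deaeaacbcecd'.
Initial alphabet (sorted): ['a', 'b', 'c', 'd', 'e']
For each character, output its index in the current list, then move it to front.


MTF encoding:
'd': index 3 in ['a', 'b', 'c', 'd', 'e'] -> ['d', 'a', 'b', 'c', 'e']
'e': index 4 in ['d', 'a', 'b', 'c', 'e'] -> ['e', 'd', 'a', 'b', 'c']
'a': index 2 in ['e', 'd', 'a', 'b', 'c'] -> ['a', 'e', 'd', 'b', 'c']
'e': index 1 in ['a', 'e', 'd', 'b', 'c'] -> ['e', 'a', 'd', 'b', 'c']
'a': index 1 in ['e', 'a', 'd', 'b', 'c'] -> ['a', 'e', 'd', 'b', 'c']
'a': index 0 in ['a', 'e', 'd', 'b', 'c'] -> ['a', 'e', 'd', 'b', 'c']
'c': index 4 in ['a', 'e', 'd', 'b', 'c'] -> ['c', 'a', 'e', 'd', 'b']
'b': index 4 in ['c', 'a', 'e', 'd', 'b'] -> ['b', 'c', 'a', 'e', 'd']
'c': index 1 in ['b', 'c', 'a', 'e', 'd'] -> ['c', 'b', 'a', 'e', 'd']
'e': index 3 in ['c', 'b', 'a', 'e', 'd'] -> ['e', 'c', 'b', 'a', 'd']
'c': index 1 in ['e', 'c', 'b', 'a', 'd'] -> ['c', 'e', 'b', 'a', 'd']
'd': index 4 in ['c', 'e', 'b', 'a', 'd'] -> ['d', 'c', 'e', 'b', 'a']


Output: [3, 4, 2, 1, 1, 0, 4, 4, 1, 3, 1, 4]


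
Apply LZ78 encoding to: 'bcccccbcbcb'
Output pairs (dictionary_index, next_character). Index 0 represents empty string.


LZ78 encoding steps:
Dictionary: {0: ''}
Step 1: w='' (idx 0), next='b' -> output (0, 'b'), add 'b' as idx 1
Step 2: w='' (idx 0), next='c' -> output (0, 'c'), add 'c' as idx 2
Step 3: w='c' (idx 2), next='c' -> output (2, 'c'), add 'cc' as idx 3
Step 4: w='cc' (idx 3), next='b' -> output (3, 'b'), add 'ccb' as idx 4
Step 5: w='c' (idx 2), next='b' -> output (2, 'b'), add 'cb' as idx 5
Step 6: w='cb' (idx 5), end of input -> output (5, '')


Encoded: [(0, 'b'), (0, 'c'), (2, 'c'), (3, 'b'), (2, 'b'), (5, '')]


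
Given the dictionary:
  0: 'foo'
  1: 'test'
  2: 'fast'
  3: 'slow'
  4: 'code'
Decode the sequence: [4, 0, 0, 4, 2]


Look up each index in the dictionary:
  4 -> 'code'
  0 -> 'foo'
  0 -> 'foo'
  4 -> 'code'
  2 -> 'fast'

Decoded: "code foo foo code fast"


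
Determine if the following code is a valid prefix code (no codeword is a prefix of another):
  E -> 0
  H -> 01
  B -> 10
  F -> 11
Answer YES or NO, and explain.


Checking each pair (does one codeword prefix another?):
  E='0' vs H='01': prefix -- VIOLATION

NO -- this is NOT a valid prefix code. E (0) is a prefix of H (01).


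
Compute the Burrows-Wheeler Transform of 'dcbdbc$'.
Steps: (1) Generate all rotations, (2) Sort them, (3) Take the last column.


Rotations (sorted):
  0: $dcbdbc -> last char: c
  1: bc$dcbd -> last char: d
  2: bdbc$dc -> last char: c
  3: c$dcbdb -> last char: b
  4: cbdbc$d -> last char: d
  5: dbc$dcb -> last char: b
  6: dcbdbc$ -> last char: $


BWT = cdcbdb$


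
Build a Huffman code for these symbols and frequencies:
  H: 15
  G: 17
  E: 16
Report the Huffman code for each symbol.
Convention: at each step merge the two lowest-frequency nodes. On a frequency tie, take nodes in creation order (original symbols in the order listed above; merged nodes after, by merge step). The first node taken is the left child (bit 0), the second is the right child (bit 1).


Huffman tree construction:
Step 1: Merge H(15) + E(16) = 31
Step 2: Merge G(17) + (H+E)(31) = 48
Read each symbol's code off the tree from the root (left child = 0, right child = 1).

Codes:
  H: 10 (length 2)
  G: 0 (length 1)
  E: 11 (length 2)
Average code length: 79/48 = 1.6458 bits/symbol


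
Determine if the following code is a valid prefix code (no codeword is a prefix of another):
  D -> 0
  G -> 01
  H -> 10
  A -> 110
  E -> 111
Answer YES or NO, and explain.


Checking each pair (does one codeword prefix another?):
  D='0' vs G='01': prefix -- VIOLATION

NO -- this is NOT a valid prefix code. D (0) is a prefix of G (01).


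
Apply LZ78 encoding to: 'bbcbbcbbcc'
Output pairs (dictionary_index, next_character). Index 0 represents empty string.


LZ78 encoding steps:
Dictionary: {0: ''}
Step 1: w='' (idx 0), next='b' -> output (0, 'b'), add 'b' as idx 1
Step 2: w='b' (idx 1), next='c' -> output (1, 'c'), add 'bc' as idx 2
Step 3: w='b' (idx 1), next='b' -> output (1, 'b'), add 'bb' as idx 3
Step 4: w='' (idx 0), next='c' -> output (0, 'c'), add 'c' as idx 4
Step 5: w='bb' (idx 3), next='c' -> output (3, 'c'), add 'bbc' as idx 5
Step 6: w='c' (idx 4), end of input -> output (4, '')


Encoded: [(0, 'b'), (1, 'c'), (1, 'b'), (0, 'c'), (3, 'c'), (4, '')]


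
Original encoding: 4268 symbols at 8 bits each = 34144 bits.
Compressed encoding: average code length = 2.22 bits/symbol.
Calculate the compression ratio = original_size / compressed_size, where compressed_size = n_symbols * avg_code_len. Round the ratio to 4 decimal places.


original_size = n_symbols * orig_bits = 4268 * 8 = 34144 bits
compressed_size = n_symbols * avg_code_len = 4268 * 2.22 = 9474.96 bits
ratio = original_size / compressed_size = 34144 / 9474.96 = 3.6036

Compression ratio = 3.6036


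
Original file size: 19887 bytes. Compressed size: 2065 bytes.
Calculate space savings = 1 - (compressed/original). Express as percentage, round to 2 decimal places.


ratio = compressed/original = 2065/19887 = 0.103837
savings = 1 - ratio = 1 - 0.103837 = 0.896163
as a percentage: 0.896163 * 100 = 89.62%

Space savings = 1 - 2065/19887 = 89.62%


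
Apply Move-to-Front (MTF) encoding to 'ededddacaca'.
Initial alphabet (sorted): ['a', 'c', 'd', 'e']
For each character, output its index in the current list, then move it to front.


MTF encoding:
'e': index 3 in ['a', 'c', 'd', 'e'] -> ['e', 'a', 'c', 'd']
'd': index 3 in ['e', 'a', 'c', 'd'] -> ['d', 'e', 'a', 'c']
'e': index 1 in ['d', 'e', 'a', 'c'] -> ['e', 'd', 'a', 'c']
'd': index 1 in ['e', 'd', 'a', 'c'] -> ['d', 'e', 'a', 'c']
'd': index 0 in ['d', 'e', 'a', 'c'] -> ['d', 'e', 'a', 'c']
'd': index 0 in ['d', 'e', 'a', 'c'] -> ['d', 'e', 'a', 'c']
'a': index 2 in ['d', 'e', 'a', 'c'] -> ['a', 'd', 'e', 'c']
'c': index 3 in ['a', 'd', 'e', 'c'] -> ['c', 'a', 'd', 'e']
'a': index 1 in ['c', 'a', 'd', 'e'] -> ['a', 'c', 'd', 'e']
'c': index 1 in ['a', 'c', 'd', 'e'] -> ['c', 'a', 'd', 'e']
'a': index 1 in ['c', 'a', 'd', 'e'] -> ['a', 'c', 'd', 'e']


Output: [3, 3, 1, 1, 0, 0, 2, 3, 1, 1, 1]


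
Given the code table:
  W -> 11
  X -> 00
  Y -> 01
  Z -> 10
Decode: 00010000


Decoding:
00 -> X
01 -> Y
00 -> X
00 -> X


Result: XYXX


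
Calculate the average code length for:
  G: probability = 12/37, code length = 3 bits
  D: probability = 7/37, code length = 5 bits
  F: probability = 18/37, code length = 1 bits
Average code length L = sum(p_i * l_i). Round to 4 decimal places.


Weighted contributions p_i * l_i:
  G: (12/37) * 3 = 36/37
  D: (7/37) * 5 = 35/37
  F: (18/37) * 1 = 18/37
Sum = (36 + 35 + 18)/37 = 89/37

L = 89/37 = 2.4054 bits/symbol


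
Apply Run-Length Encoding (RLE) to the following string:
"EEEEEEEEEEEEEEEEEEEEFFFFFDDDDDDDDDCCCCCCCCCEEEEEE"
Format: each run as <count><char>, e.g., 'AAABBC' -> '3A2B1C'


Scanning runs left to right:
  i=0: run of 'E' x 20 -> '20E'
  i=20: run of 'F' x 5 -> '5F'
  i=25: run of 'D' x 9 -> '9D'
  i=34: run of 'C' x 9 -> '9C'
  i=43: run of 'E' x 6 -> '6E'

RLE = 20E5F9D9C6E


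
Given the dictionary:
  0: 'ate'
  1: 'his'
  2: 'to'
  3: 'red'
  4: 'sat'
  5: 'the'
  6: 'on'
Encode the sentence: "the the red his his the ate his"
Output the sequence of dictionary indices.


Look up each word in the dictionary:
  'the' -> 5
  'the' -> 5
  'red' -> 3
  'his' -> 1
  'his' -> 1
  'the' -> 5
  'ate' -> 0
  'his' -> 1

Encoded: [5, 5, 3, 1, 1, 5, 0, 1]


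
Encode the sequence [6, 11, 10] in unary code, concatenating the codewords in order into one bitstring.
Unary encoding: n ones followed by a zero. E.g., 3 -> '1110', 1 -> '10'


Encode each number as n ones followed by a terminating 0:
  6 -> 1111110 (7 bits)
  11 -> 111111111110 (12 bits)
  10 -> 11111111110 (11 bits)
Total length = 7 + 12 + 11 = 30 bits.

Unary([6, 11, 10]) = 111111011111111111011111111110 (30 bits)


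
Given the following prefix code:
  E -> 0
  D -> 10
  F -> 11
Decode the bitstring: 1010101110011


Decoding step by step:
Bits 10 -> D
Bits 10 -> D
Bits 10 -> D
Bits 11 -> F
Bits 10 -> D
Bits 0 -> E
Bits 11 -> F


Decoded message: DDDFDEF


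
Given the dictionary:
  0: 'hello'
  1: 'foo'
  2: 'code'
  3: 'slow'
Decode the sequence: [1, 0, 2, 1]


Look up each index in the dictionary:
  1 -> 'foo'
  0 -> 'hello'
  2 -> 'code'
  1 -> 'foo'

Decoded: "foo hello code foo"


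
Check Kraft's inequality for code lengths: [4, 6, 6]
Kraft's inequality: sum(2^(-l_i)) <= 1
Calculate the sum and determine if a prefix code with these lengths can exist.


Sum = 2^(-4) + 2^(-6) + 2^(-6)
    = 0.0625 + 0.015625 + 0.015625
    = 6/64 = 0.09375
Since 0.09375 <= 1, Kraft's inequality IS satisfied.
A prefix code with these lengths CAN exist.

Kraft sum = 0.09375. Satisfied.


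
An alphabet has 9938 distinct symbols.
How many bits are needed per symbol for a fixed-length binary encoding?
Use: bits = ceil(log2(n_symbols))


log2(9938) = 13.2787
Bracket: 2^13 = 8192 < 9938 <= 2^14 = 16384
So ceil(log2(9938)) = 14

bits = ceil(log2(9938)) = ceil(13.2787) = 14 bits


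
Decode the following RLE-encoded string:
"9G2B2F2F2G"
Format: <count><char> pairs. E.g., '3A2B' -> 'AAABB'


Expanding each <count><char> pair:
  9G -> 'GGGGGGGGG'
  2B -> 'BB'
  2F -> 'FF'
  2F -> 'FF'
  2G -> 'GG'

Decoded = GGGGGGGGGBBFFFFGG


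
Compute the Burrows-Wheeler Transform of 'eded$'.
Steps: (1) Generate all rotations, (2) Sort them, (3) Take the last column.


Rotations (sorted):
  0: $eded -> last char: d
  1: d$ede -> last char: e
  2: ded$e -> last char: e
  3: ed$ed -> last char: d
  4: eded$ -> last char: $


BWT = deed$


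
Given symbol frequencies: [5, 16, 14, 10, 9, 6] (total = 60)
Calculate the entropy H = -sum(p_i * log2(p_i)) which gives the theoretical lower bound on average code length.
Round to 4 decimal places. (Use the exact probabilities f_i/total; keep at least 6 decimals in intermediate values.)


Per-symbol terms -p_i * log2(p_i) with p_i = f_i/60:
  p = 5/60 = 0.083333: log2(p) = -3.584963, -p*log2(p) = 0.298747
  p = 16/60 = 0.266667: log2(p) = -1.906891, -p*log2(p) = 0.508504
  p = 14/60 = 0.233333: log2(p) = -2.099536, -p*log2(p) = 0.489892
  p = 10/60 = 0.166667: log2(p) = -2.584963, -p*log2(p) = 0.430827
  p = 9/60 = 0.150000: log2(p) = -2.736966, -p*log2(p) = 0.410545
  p = 6/60 = 0.100000: log2(p) = -3.321928, -p*log2(p) = 0.332193
H = 0.298747 + 0.508504 + 0.489892 + 0.430827 + 0.410545 + 0.332193 = 2.470708

H = 2.4707 bits/symbol


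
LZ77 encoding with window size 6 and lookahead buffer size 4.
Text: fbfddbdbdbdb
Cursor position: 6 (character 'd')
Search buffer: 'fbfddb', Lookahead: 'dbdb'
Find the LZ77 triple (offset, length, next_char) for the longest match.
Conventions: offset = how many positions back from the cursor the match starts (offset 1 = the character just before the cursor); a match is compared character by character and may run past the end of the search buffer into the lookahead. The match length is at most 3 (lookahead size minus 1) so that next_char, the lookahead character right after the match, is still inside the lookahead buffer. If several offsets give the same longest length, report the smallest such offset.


Try each offset into the search buffer:
  offset=1 (pos 5, char 'b'): match length 0
  offset=2 (pos 4, char 'd'): match length 3
  offset=3 (pos 3, char 'd'): match length 1
  offset=4 (pos 2, char 'f'): match length 0
  offset=5 (pos 1, char 'b'): match length 0
  offset=6 (pos 0, char 'f'): match length 0
Longest match has length 3 at offset 2.
next_char = character at position 6 + 3 = 9 -> 'b'

Best match: offset=2, length=3 (matching 'dbd' starting at position 4)
LZ77 triple: (2, 3, 'b')


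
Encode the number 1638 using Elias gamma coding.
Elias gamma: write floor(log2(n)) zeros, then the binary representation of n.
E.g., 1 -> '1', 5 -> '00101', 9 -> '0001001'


num_bits = floor(log2(1638)) + 1 = 11
leading_zeros = num_bits - 1 = 10
binary(1638) = 11001100110

Elias gamma(1638) = '0000000000' + '11001100110' = 000000000011001100110 (21 bits)
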